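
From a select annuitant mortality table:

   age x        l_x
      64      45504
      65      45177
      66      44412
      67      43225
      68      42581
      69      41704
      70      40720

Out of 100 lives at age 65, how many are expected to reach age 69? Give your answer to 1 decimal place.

92.3

The relevant probability is 41704/45177 = 0.923125.
Expected number = 100 × 0.923125 = 92.3.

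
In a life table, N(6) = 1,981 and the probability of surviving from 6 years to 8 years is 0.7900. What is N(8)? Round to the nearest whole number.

N(8) = N(6) × p = 1,981 × 0.7900 = 1565.

1565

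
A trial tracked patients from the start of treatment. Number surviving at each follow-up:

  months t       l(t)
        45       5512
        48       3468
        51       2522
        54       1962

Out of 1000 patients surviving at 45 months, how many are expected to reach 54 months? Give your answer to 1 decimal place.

356.0

The relevant probability is 1962/5512 = 0.355951.
Expected number = 1000 × 0.355951 = 356.0.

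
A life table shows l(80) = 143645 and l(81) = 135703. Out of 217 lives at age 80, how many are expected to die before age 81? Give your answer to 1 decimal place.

12.0

The relevant probability is 1 − 135703/143645 = 0.055289.
Expected number = 217 × 0.055289 = 12.0.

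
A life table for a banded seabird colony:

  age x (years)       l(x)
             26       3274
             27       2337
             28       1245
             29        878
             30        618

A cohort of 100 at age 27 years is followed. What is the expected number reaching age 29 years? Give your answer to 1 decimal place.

The relevant probability is 878/2337 = 0.375695.
Expected number = 100 × 0.375695 = 37.6.

37.6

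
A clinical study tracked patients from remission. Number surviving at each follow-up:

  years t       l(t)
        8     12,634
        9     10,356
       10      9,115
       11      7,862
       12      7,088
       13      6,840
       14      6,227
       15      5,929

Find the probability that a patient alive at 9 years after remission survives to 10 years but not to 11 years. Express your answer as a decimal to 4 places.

0.1210

This is the probability of reaching 10 but not 11, conditional on being alive at 9: (l(10) − l(11)) / l(9).
= (9,115 − 7,862) / 10,356 = 1,253 / 10,356 = 0.120993.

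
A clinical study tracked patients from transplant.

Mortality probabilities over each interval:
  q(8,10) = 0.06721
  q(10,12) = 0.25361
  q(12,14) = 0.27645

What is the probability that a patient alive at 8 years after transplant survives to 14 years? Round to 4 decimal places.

Survival from 8 to 14 is the product of surviving each interval: (1 − 0.06721) × (1 − 0.25361) × (1 − 0.27645).
= 0.93279 × 0.74639 × 0.72355 = 0.503754.

0.5038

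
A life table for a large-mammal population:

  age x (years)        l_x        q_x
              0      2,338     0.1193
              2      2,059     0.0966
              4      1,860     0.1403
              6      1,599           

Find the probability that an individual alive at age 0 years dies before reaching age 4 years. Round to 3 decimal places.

0.204

P(die before 4 | alive at 0) = 1 − l_4/l_0 = 1 − 1,860/2,338 = (478)/2,338 = 0.204448.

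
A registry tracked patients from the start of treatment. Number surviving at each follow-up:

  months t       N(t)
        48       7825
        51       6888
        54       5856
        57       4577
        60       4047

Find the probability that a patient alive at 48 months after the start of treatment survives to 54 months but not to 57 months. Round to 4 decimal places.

0.1635

This is the probability of reaching 54 but not 57, conditional on being alive at 48: (N(54) − N(57)) / N(48).
= (5856 − 4577) / 7825 = 1279 / 7825 = 0.163450.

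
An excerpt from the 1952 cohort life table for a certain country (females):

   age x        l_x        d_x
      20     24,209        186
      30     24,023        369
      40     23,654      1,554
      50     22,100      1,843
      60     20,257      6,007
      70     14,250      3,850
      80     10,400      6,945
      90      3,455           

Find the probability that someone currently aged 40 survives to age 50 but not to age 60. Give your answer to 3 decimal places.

We want 10|10q40 = (l_50 − l_60)/l_40.
This is the probability of reaching 50 but not 60, conditional on being alive at 40: (l_50 − l_60) / l_40.
= (22,100 − 20,257) / 23,654 = 1,843 / 23,654 = 0.077915.

0.078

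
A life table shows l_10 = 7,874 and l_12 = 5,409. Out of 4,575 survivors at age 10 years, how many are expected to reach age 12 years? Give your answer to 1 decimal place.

The relevant probability is 5,409/7,874 = 0.686944.
Expected number = 4,575 × 0.686944 = 3142.8.

3142.8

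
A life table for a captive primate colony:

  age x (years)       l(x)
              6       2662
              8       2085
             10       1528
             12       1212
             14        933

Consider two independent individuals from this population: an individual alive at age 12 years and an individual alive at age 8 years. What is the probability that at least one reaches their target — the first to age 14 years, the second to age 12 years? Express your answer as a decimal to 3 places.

p₁ = l(14)/l(12) = 933/1212 = 0.769802; p₂ = l(12)/l(8) = 1212/2085 = 0.581295.
P(at least one) = 1 − (1−p₁)(1−p₂) = 1 − 0.230198 × 0.418705 = 0.903615.

0.904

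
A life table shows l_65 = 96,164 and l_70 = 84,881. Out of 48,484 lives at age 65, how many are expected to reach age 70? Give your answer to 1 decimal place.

42795.3

The relevant probability is 84,881/96,164 = 0.882669.
Expected number = 48,484 × 0.882669 = 42795.3.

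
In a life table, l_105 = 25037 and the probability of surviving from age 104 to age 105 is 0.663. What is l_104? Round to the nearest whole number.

37763

l_104 = l_105 / p = 25037 / 0.663 = 37763.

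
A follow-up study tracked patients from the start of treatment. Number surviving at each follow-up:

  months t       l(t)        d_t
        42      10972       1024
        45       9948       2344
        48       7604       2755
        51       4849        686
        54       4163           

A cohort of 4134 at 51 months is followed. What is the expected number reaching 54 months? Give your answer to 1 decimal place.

The relevant probability is 4163/4849 = 0.858528.
Expected number = 4134 × 0.858528 = 3549.2.

3549.2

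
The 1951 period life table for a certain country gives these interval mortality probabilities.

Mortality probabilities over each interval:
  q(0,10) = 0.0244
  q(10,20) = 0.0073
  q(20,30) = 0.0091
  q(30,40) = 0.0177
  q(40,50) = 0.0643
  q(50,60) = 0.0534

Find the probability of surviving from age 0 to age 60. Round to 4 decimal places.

0.8350

Survival from 0 to 60 is the product of surviving each interval: (1 − 0.0244) × (1 − 0.0073) × (1 − 0.0091) × (1 − 0.0177) × (1 − 0.0643) × (1 − 0.0534).
= 0.9756 × 0.9927 × 0.9909 × 0.9823 × 0.9357 × 0.9466 = 0.834962.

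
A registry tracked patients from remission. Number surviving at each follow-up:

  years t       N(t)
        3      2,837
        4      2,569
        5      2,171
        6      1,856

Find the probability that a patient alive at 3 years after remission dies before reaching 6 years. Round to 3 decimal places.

0.346

P(die before 6 | alive at 3) = 1 − N(6)/N(3) = 1 − 1,856/2,837 = (981)/2,837 = 0.345788.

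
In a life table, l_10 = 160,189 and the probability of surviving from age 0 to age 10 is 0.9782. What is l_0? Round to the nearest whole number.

l_0 = l_10 / p = 160,189 / 0.9782 = 163759.

163759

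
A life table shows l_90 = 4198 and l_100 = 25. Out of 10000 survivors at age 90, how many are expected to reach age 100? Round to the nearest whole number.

The relevant probability is 25/4198 = 0.005955.
Expected number = 10000 × 0.005955 = 60.

60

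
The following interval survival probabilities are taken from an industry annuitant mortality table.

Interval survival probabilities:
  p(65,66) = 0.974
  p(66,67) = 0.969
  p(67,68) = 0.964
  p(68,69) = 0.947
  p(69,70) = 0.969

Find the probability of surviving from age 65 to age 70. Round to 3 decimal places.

P(survive 65→70) = 0.974 × 0.969 × 0.964 × 0.947 × 0.969.
= 0.834898.

0.835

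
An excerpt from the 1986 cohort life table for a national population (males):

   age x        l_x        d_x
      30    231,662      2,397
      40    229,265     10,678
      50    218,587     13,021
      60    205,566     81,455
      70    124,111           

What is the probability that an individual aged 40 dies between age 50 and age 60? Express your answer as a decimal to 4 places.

0.0568

We want 10|10q40 = (l_50 − l_60)/l_40.
This is the probability of reaching 50 but not 60, conditional on being alive at 40: (l_50 − l_60) / l_40.
= (218,587 − 205,566) / 229,265 = 13,021 / 229,265 = 0.056795.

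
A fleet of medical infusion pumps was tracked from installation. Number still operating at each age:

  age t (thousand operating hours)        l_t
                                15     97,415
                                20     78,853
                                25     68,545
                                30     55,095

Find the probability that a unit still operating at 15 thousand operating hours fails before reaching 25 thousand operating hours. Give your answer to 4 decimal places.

0.2964

P(fail before 25 | operational at 15) = 1 − l_25/l_15 = 1 − 68,545/97,415 = (28,870)/97,415 = 0.296361.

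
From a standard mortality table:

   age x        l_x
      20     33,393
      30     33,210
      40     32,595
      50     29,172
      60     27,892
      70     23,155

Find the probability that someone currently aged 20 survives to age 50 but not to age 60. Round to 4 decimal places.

0.0383

This is the probability of reaching 50 but not 60, conditional on being alive at 20: (l_50 − l_60) / l_20.
= (29,172 − 27,892) / 33,393 = 1,280 / 33,393 = 0.038331.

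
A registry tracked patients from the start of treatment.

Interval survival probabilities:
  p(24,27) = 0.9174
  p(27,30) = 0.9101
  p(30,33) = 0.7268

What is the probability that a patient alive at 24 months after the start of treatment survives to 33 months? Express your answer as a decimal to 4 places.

P(survive 24→33) = 0.9174 × 0.9101 × 0.7268.
= 0.606824.

0.6068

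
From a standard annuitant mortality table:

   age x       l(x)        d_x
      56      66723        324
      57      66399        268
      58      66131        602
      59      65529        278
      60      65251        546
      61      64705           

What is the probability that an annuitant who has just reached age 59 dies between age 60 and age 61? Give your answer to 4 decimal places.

This is the probability of reaching 60 but not 61, conditional on being alive at 59: (l(60) − l(61)) / l(59).
= (65251 − 64705) / 65529 = 546 / 65529 = 0.008332.

0.0083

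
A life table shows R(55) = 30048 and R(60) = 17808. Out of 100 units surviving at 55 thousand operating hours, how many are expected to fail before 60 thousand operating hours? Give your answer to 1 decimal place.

The relevant probability is 1 − 17808/30048 = 0.407348.
Expected number = 100 × 0.407348 = 40.7.

40.7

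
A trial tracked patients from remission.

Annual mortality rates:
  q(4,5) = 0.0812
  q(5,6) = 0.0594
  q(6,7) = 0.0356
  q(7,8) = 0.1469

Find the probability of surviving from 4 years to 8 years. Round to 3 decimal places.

0.711

Chaining the interval survival probabilities: (1 − 0.0812) × (1 − 0.0594) × (1 − 0.0356) × (1 − 0.1469).
= 0.9188 × 0.9406 × 0.9644 × 0.8531 = 0.711022.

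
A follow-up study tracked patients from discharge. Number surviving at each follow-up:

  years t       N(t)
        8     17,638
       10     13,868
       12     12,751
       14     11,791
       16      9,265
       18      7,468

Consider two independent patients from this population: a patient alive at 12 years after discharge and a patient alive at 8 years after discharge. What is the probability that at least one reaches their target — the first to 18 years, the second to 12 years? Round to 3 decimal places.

0.885

p₁ = N(18)/N(12) = 7,468/12,751 = 0.585680; p₂ = N(12)/N(8) = 12,751/17,638 = 0.722928.
P(at least one) = 1 − (1−p₁)(1−p₂) = 1 − 0.414320 × 0.277072 = 0.885204.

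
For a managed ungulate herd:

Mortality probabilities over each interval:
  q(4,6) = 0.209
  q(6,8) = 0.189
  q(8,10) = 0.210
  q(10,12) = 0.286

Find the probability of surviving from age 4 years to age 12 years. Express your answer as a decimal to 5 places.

Survival from 4 to 12 is the product of surviving each interval: (1 − 0.209) × (1 − 0.189) × (1 − 0.210) × (1 − 0.286).
= 0.791 × 0.811 × 0.790 × 0.714 = 0.361845.

0.36185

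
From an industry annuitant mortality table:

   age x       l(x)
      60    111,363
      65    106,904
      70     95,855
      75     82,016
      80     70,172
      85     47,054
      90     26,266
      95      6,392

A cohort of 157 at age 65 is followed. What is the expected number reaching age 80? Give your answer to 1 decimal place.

103.1

The relevant probability is 70,172/106,904 = 0.656402.
Expected number = 157 × 0.656402 = 103.1.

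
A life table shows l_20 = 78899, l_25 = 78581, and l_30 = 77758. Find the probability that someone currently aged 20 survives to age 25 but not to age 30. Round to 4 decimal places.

This is the probability of reaching 25 but not 30, conditional on being alive at 20: (l_25 − l_30) / l_20.
= (78581 − 77758) / 78899 = 823 / 78899 = 0.010431.

0.0104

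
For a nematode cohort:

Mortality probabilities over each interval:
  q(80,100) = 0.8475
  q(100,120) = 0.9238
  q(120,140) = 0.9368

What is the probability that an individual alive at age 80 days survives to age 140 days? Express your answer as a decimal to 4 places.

P(survive 80→140) = (1 − 0.8475) × (1 − 0.9238) × (1 − 0.9368).
= 0.1525 × 0.0762 × 0.0632 = 0.000734.

0.0007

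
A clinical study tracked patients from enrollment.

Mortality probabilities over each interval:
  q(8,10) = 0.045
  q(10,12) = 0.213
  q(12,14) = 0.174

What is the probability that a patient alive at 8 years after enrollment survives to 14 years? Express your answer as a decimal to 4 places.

Chaining the interval survival probabilities: (1 − 0.045) × (1 − 0.213) × (1 − 0.174).
= 0.955 × 0.787 × 0.826 = 0.620809.

0.6208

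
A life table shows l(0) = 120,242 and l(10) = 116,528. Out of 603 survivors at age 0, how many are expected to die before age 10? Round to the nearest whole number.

The relevant probability is 1 − 116,528/120,242 = 0.030888.
Expected number = 603 × 0.030888 = 19.

19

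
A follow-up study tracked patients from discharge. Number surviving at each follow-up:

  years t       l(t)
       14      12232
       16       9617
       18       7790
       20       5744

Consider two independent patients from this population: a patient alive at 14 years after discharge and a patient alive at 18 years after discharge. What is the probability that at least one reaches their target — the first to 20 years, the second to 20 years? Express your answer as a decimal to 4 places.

0.8607

p₁ = l(20)/l(14) = 5744/12232 = 0.469588; p₂ = l(20)/l(18) = 5744/7790 = 0.737356.
P(at least one) = 1 − (1−p₁)(1−p₂) = 1 − 0.530412 × 0.262644 = 0.860690.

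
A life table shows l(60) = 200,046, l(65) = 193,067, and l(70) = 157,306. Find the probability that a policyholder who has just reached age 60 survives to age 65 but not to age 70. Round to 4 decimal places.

This is the probability of reaching 65 but not 70, conditional on being alive at 60: (l(65) − l(70)) / l(60).
= (193,067 − 157,306) / 200,046 = 35,761 / 200,046 = 0.178764.

0.1788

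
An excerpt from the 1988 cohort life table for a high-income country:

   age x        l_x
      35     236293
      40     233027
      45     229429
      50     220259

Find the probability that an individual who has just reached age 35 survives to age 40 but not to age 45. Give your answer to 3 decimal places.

0.015

This is the probability of reaching 40 but not 45, conditional on being alive at 35: (l_40 − l_45) / l_35.
= (233027 − 229429) / 236293 = 3598 / 236293 = 0.015227.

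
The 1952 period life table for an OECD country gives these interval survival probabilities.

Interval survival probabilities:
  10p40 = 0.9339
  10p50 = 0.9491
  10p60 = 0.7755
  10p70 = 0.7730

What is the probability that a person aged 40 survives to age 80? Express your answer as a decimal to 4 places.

Chaining the interval survival probabilities: 0.9339 × 0.9491 × 0.7755 × 0.7730.
= 0.531341.

0.5313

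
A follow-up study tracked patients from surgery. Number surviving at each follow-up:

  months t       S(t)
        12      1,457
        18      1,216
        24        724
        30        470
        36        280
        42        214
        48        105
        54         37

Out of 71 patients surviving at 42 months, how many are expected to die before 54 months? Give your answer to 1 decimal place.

The relevant probability is 1 − 37/214 = 0.827103.
Expected number = 71 × 0.827103 = 58.7.

58.7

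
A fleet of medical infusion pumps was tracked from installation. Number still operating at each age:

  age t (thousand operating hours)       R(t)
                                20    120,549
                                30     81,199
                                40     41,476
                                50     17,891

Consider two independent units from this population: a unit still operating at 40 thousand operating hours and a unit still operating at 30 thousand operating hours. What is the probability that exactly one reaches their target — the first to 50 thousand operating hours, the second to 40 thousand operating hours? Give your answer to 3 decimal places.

0.501

p₁ = R(50)/R(40) = 17,891/41,476 = 0.431358; p₂ = R(40)/R(30) = 41,476/81,199 = 0.510794.
P(exactly one) = p₁(1−p₂) + (1−p₁)p₂ = 0.211023 + 0.290459 = 0.501482.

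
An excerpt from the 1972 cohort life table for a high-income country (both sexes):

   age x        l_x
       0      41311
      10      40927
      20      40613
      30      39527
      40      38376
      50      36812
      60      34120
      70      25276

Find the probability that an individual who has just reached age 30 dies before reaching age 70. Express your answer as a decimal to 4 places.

P(die before 70 | alive at 30) = 1 − l_70/l_30 = 1 − 25276/39527 = (14251)/39527 = 0.360538.

0.3605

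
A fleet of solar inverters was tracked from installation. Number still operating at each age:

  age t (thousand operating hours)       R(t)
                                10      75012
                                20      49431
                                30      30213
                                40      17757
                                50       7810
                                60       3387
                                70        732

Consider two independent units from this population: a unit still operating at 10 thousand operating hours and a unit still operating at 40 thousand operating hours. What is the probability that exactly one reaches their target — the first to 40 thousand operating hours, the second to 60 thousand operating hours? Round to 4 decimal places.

p₁ = R(40)/R(10) = 17757/75012 = 0.236722; p₂ = R(60)/R(40) = 3387/17757 = 0.190742.
P(exactly one) = p₁(1−p₂) + (1−p₁)p₂ = 0.191569 + 0.145589 = 0.337158.

0.3372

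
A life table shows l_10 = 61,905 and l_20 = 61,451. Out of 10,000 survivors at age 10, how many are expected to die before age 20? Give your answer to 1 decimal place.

73.3

The relevant probability is 1 − 61,451/61,905 = 0.007334.
Expected number = 10,000 × 0.007334 = 73.3.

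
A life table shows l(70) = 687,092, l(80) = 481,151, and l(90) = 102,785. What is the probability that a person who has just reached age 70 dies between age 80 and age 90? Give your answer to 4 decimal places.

This is the probability of reaching 80 but not 90, conditional on being alive at 70: (l(80) − l(90)) / l(70).
= (481,151 − 102,785) / 687,092 = 378,366 / 687,092 = 0.550677.

0.5507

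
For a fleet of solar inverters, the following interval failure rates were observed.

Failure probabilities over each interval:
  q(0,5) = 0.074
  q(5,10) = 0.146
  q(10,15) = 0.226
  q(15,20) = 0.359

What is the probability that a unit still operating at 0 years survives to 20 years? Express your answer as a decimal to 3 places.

0.392

Chaining the interval survival probabilities: (1 − 0.074) × (1 − 0.146) × (1 − 0.226) × (1 − 0.359).
= 0.926 × 0.854 × 0.774 × 0.641 = 0.392345.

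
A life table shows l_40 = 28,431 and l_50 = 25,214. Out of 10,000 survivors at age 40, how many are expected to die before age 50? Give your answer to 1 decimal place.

The relevant probability is 1 − 25,214/28,431 = 0.113151.
Expected number = 10,000 × 0.113151 = 1131.5.

1131.5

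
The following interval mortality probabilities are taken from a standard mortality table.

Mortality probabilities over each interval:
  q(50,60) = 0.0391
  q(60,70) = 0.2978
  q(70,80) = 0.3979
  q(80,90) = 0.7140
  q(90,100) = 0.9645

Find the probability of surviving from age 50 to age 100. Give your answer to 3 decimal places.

0.004

Chaining the interval survival probabilities: (1 − 0.0391) × (1 − 0.2978) × (1 − 0.3979) × (1 − 0.7140) × (1 − 0.9645).
= 0.9609 × 0.7022 × 0.6021 × 0.2860 × 0.0355 = 0.004125.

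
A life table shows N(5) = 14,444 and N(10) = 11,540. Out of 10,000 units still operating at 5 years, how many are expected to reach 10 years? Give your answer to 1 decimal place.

7989.5

The relevant probability is 11,540/14,444 = 0.798948.
Expected number = 10,000 × 0.798948 = 7989.5.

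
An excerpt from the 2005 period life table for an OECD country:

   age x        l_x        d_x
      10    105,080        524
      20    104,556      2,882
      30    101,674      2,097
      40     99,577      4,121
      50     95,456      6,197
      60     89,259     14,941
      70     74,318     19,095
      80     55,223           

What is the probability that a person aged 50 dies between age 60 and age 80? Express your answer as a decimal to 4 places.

We want 10|20q50 = (l_60 − l_80)/l_50.
This is the probability of reaching 60 but not 80, conditional on being alive at 50: (l_60 − l_80) / l_50.
= (89,259 − 55,223) / 95,456 = 34,036 / 95,456 = 0.356562.

0.3566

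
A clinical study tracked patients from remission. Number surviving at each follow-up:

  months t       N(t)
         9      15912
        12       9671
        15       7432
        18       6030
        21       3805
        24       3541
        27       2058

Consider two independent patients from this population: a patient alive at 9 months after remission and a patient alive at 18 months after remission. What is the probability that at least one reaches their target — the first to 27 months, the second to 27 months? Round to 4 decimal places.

0.4265

p₁ = N(27)/N(9) = 2058/15912 = 0.129336; p₂ = N(27)/N(18) = 2058/6030 = 0.341294.
P(at least one) = 1 − (1−p₁)(1−p₂) = 1 − 0.870664 × 0.658706 = 0.426488.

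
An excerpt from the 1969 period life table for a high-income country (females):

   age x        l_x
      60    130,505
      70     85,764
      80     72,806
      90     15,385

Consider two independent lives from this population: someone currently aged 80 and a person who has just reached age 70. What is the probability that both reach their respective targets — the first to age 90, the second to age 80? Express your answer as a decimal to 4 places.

0.1794

p₁ = l_90/l_80 = 15,385/72,806 = 0.211315; p₂ = l_80/l_70 = 72,806/85,764 = 0.848911.
P(both) = p₁ × p₂ = 0.211315 × 0.848911 = 0.179388.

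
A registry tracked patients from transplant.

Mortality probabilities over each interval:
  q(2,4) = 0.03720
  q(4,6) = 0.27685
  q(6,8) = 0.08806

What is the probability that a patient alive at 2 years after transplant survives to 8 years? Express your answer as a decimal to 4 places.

The overall survival probability is (1 − 0.03720) × (1 − 0.27685) × (1 − 0.08806).
= 0.96280 × 0.72315 × 0.91194 = 0.634937.

0.6349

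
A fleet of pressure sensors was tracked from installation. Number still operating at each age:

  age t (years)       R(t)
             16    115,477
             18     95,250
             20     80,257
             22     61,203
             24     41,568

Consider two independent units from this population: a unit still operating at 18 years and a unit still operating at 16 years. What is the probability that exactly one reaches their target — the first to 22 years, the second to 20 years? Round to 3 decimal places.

p₁ = R(22)/R(18) = 61,203/95,250 = 0.642551; p₂ = R(20)/R(16) = 80,257/115,477 = 0.695004.
P(exactly one) = p₁(1−p₂) + (1−p₁)p₂ = 0.195975 + 0.248428 = 0.444404.

0.444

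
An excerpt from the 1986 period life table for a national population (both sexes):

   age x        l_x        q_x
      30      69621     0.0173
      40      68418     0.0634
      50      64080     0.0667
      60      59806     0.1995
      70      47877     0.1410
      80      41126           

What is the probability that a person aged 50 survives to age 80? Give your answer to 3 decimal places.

The conditional survival probability is l_80/l_50 = 41126/64080 = 0.641792.

0.642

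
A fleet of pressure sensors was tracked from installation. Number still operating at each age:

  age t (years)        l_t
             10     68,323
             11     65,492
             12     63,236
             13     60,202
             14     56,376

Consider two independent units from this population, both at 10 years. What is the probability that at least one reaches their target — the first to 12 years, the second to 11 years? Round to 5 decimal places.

0.99691

p₁ = l_12/l_10 = 63,236/68,323 = 0.925545; p₂ = l_11/l_10 = 65,492/68,323 = 0.958564.
P(at least one) = 1 − (1−p₁)(1−p₂) = 1 − 0.074455 × 0.041436 = 0.996915.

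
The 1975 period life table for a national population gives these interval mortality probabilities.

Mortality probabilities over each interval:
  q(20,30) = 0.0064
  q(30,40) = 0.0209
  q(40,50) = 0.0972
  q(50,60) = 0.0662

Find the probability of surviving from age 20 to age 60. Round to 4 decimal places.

0.8201

Chaining the interval survival probabilities: (1 − 0.0064) × (1 − 0.0209) × (1 − 0.0972) × (1 − 0.0662).
= 0.9936 × 0.9791 × 0.9028 × 0.9338 = 0.820133.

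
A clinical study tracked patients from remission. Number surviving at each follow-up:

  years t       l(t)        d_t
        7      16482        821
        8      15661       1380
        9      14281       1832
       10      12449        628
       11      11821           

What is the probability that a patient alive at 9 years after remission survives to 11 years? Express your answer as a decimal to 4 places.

0.8277

The conditional survival probability is l(11)/l(9) = 11821/14281 = 0.827743.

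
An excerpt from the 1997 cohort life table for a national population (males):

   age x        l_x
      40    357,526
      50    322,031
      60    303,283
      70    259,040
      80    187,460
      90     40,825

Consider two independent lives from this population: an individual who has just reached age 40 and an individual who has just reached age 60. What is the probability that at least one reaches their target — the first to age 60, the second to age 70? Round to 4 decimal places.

p₁ = l_60/l_40 = 303,283/357,526 = 0.848282; p₂ = l_70/l_60 = 259,040/303,283 = 0.854120.
P(at least one) = 1 − (1−p₁)(1−p₂) = 1 − 0.151718 × 0.145880 = 0.977867.

0.9779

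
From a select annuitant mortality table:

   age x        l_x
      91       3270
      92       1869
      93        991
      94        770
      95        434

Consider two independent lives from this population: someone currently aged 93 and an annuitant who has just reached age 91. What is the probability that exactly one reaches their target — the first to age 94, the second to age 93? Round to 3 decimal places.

p₁ = l_94/l_93 = 770/991 = 0.776993; p₂ = l_93/l_91 = 991/3270 = 0.303058.
P(exactly one) = p₁(1−p₂) + (1−p₁)p₂ = 0.541519 + 0.067584 = 0.609103.

0.609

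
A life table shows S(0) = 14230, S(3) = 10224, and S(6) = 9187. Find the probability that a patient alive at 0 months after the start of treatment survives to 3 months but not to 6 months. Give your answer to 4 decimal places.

0.0729

This is the probability of reaching 3 but not 6, conditional on being alive at 0: (S(3) − S(6)) / S(0).
= (10224 − 9187) / 14230 = 1037 / 14230 = 0.072874.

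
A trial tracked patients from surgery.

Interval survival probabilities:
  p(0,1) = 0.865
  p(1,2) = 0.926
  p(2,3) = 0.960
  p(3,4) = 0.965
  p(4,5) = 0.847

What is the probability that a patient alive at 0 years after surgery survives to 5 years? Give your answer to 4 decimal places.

0.6285

P(survive 0→5) = 0.865 × 0.926 × 0.960 × 0.965 × 0.847.
= 0.628505.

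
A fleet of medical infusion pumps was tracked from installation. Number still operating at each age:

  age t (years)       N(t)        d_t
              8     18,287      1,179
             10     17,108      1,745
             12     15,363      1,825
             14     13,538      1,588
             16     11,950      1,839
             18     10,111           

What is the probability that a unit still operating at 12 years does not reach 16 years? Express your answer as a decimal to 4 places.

P(fail before 16 | operational at 12) = 1 − N(16)/N(12) = 1 − 11,950/15,363 = (3,413)/15,363 = 0.222157.

0.2222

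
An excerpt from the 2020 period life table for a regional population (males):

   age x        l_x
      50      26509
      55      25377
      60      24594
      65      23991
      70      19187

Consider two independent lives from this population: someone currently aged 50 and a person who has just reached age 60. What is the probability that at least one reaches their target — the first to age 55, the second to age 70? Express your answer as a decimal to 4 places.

p₁ = l_55/l_50 = 25377/26509 = 0.957298; p₂ = l_70/l_60 = 19187/24594 = 0.780150.
P(at least one) = 1 − (1−p₁)(1−p₂) = 1 − 0.042702 × 0.219850 = 0.990612.

0.9906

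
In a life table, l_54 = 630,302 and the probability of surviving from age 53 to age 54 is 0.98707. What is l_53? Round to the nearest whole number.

l_53 = l_54 / p = 630,302 / 0.98707 = 638559.

638559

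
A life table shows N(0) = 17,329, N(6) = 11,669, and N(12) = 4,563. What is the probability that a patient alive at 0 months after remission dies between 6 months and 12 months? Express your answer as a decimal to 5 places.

0.41006

This is the probability of reaching 6 but not 12, conditional on being alive at 0: (N(6) − N(12)) / N(0).
= (11,669 − 4,563) / 17,329 = 7,106 / 17,329 = 0.410064.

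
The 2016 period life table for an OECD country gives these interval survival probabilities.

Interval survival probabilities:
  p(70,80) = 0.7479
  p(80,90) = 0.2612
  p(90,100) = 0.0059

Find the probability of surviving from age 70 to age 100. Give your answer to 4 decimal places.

0.0012

Survival from 70 to 100 is the product of surviving each interval: 0.7479 × 0.2612 × 0.0059.
= 0.001153.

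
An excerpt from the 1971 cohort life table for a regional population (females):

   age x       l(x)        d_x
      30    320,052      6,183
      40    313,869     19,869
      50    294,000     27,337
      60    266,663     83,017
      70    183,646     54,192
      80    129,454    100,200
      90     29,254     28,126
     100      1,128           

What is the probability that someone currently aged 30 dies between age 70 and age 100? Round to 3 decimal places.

0.570

This is the probability of reaching 70 but not 100, conditional on being alive at 30: (l(70) − l(100)) / l(30).
= (183,646 − 1,128) / 320,052 = 182,518 / 320,052 = 0.570276.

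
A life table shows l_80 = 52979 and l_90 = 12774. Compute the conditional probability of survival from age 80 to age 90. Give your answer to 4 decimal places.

We want 10p80 = l_90/l_80.
The conditional survival probability is l_90/l_80 = 12774/52979 = 0.241114.

0.2411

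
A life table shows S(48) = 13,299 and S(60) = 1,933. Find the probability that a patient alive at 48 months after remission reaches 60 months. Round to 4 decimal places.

0.1453

The conditional survival probability is S(60)/S(48) = 1,933/13,299 = 0.145349.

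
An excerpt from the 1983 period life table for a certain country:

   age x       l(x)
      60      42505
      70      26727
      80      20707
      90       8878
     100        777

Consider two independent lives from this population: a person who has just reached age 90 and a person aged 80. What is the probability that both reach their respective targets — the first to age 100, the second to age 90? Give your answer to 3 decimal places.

0.038

p₁ = l(100)/l(90) = 777/8878 = 0.087520; p₂ = l(90)/l(80) = 8878/20707 = 0.428744.
P(both) = p₁ × p₂ = 0.087520 × 0.428744 = 0.037524.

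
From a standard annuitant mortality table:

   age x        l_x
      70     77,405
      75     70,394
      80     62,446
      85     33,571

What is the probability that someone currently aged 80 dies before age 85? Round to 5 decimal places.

0.46240

P(die before 85 | alive at 80) = 1 − l_85/l_80 = 1 − 33,571/62,446 = (28,875)/62,446 = 0.462400.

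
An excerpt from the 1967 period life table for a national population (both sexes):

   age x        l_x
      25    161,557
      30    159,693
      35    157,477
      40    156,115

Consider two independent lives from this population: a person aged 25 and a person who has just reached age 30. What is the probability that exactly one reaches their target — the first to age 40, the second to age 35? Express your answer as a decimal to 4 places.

0.0466

p₁ = l_40/l_25 = 156,115/161,557 = 0.966315; p₂ = l_35/l_30 = 157,477/159,693 = 0.986123.
P(exactly one) = p₁(1−p₂) + (1−p₁)p₂ = 0.013410 + 0.033218 = 0.046627.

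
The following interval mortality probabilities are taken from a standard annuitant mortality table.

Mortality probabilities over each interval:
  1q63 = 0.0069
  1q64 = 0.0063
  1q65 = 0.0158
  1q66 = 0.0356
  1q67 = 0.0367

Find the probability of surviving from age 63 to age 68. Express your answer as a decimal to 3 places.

0.902

5p63 = (1 − 0.0069) × (1 − 0.0063) × (1 − 0.0158) × (1 − 0.0356) × (1 − 0.0367).
= 0.9931 × 0.9937 × 0.9842 × 0.9644 × 0.9633 = 0.902299.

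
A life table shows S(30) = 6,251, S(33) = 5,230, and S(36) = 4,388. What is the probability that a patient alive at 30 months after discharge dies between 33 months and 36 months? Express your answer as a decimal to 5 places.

This is the probability of reaching 33 but not 36, conditional on being alive at 30: (S(33) − S(36)) / S(30).
= (5,230 − 4,388) / 6,251 = 842 / 6,251 = 0.134698.

0.13470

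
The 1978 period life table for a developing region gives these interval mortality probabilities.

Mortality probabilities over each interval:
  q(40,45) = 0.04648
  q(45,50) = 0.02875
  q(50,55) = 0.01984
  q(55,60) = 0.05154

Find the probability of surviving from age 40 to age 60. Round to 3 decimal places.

P(survive 40→60) = (1 − 0.04648) × (1 − 0.02875) × (1 − 0.01984) × (1 − 0.05154).
= 0.95352 × 0.97125 × 0.98016 × 0.94846 = 0.860948.

0.861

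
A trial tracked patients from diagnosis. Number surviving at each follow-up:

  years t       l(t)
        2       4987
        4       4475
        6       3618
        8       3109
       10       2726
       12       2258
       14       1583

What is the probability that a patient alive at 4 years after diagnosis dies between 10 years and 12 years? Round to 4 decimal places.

This is the probability of reaching 10 but not 12, conditional on being alive at 4: (l(10) − l(12)) / l(4).
= (2726 − 2258) / 4475 = 468 / 4475 = 0.104581.

0.1046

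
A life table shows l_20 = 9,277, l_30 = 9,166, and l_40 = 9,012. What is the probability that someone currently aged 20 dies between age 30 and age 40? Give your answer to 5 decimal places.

0.01660

We want 10|10q20 = (l_30 − l_40)/l_20.
This is the probability of reaching 30 but not 40, conditional on being alive at 20: (l_30 − l_40) / l_20.
= (9,166 − 9,012) / 9,277 = 154 / 9,277 = 0.016600.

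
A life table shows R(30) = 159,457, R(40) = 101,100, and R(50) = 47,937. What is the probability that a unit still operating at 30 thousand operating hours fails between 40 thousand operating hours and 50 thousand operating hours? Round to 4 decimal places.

0.3334

This is the probability of reaching 40 but not 50, conditional on being operational at 30: (R(40) − R(50)) / R(30).
= (101,100 − 47,937) / 159,457 = 53,163 / 159,457 = 0.333400.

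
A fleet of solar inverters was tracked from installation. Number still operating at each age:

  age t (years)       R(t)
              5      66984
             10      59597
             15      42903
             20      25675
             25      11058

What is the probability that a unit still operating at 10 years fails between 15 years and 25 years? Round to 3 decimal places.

This is the probability of reaching 15 but not 25, conditional on being operational at 10: (R(15) − R(25)) / R(10).
= (42903 − 11058) / 59597 = 31845 / 59597 = 0.534339.

0.534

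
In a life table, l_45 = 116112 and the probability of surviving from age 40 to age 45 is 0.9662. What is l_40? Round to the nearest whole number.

120174

l_40 = l_45 / p = 116112 / 0.9662 = 120174.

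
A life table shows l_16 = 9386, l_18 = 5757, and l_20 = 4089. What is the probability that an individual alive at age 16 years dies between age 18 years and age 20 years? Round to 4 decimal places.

0.1777

This is the probability of reaching 18 but not 20, conditional on being alive at 16: (l_18 − l_20) / l_16.
= (5757 − 4089) / 9386 = 1668 / 9386 = 0.177711.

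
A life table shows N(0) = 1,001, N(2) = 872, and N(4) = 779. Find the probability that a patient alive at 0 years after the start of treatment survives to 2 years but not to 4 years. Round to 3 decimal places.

This is the probability of reaching 2 but not 4, conditional on being alive at 0: (N(2) − N(4)) / N(0).
= (872 − 779) / 1,001 = 93 / 1,001 = 0.092907.

0.093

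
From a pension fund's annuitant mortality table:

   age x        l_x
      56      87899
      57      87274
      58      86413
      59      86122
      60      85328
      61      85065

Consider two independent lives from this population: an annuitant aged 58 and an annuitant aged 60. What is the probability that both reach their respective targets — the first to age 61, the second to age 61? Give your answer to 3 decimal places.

0.981

p₁ = l_61/l_58 = 85065/86413 = 0.984400; p₂ = l_61/l_60 = 85065/85328 = 0.996918.
P(both) = p₁ × p₂ = 0.984400 × 0.996918 = 0.981366.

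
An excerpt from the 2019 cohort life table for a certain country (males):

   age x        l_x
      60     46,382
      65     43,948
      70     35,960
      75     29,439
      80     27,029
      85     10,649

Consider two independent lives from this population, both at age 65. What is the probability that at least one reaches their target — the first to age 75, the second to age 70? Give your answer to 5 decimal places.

0.93999

p₁ = l_75/l_65 = 29,439/43,948 = 0.669860; p₂ = l_70/l_65 = 35,960/43,948 = 0.818240.
P(at least one) = 1 − (1−p₁)(1−p₂) = 1 − 0.330140 × 0.181760 = 0.939994.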